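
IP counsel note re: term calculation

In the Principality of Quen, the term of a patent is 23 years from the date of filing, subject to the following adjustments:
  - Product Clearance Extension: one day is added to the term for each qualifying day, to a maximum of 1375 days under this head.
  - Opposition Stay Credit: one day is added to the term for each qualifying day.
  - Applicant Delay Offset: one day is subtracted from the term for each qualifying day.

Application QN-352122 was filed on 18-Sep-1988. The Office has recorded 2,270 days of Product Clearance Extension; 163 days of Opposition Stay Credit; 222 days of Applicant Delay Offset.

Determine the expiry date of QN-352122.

Base term: filing date + 23 years → 18 September 2011.
Product Clearance Extension: 2270 days claimed exceeds the 1375-day cap, so +1375 days → 24 June 2015.
Opposition Stay Credit: +163 days → 4 December 2015.
Applicant Delay Offset: −222 days → 26 April 2015.

2015-04-26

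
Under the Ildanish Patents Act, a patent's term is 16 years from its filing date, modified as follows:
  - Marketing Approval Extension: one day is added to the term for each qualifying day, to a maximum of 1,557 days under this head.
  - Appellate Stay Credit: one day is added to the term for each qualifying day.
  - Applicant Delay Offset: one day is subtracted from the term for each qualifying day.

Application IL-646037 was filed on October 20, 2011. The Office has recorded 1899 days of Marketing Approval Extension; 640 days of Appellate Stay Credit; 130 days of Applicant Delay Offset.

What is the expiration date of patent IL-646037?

2033-06-17

Base term: filing date + 16 years → 20 October 2027.
Marketing Approval Extension: 1899 days claimed exceeds the 1557-day cap, so +1557 days → 24 January 2032.
Appellate Stay Credit: +640 days → 25 October 2033.
Applicant Delay Offset: −130 days → 17 June 2033.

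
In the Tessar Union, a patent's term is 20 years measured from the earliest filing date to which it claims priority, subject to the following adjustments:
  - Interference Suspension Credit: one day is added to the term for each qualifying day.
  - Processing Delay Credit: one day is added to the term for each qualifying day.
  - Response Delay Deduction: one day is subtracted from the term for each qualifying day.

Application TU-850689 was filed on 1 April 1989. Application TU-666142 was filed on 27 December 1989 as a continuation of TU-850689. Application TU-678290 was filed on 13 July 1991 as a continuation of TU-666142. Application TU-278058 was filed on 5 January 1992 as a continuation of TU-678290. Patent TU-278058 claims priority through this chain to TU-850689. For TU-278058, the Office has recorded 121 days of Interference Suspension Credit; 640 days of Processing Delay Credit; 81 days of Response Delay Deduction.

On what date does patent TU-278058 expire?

Earliest priority filing: 1 April 1989.
Base term: 1 April 1989 + 20 years → 1 April 2009.
Interference Suspension Credit: +121 days → 31 July 2009.
Processing Delay Credit: +640 days → 2 May 2011.
Response Delay Deduction: −81 days → 10 February 2011.

2011-02-10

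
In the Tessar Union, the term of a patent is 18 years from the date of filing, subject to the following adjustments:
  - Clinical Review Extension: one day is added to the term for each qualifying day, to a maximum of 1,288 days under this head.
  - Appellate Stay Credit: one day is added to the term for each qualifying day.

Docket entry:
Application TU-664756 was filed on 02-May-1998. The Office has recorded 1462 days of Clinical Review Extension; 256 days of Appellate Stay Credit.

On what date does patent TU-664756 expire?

Base term: filing date + 18 years → 2 May 2016.
Clinical Review Extension: 1462 days claimed exceeds the 1288-day cap, so +1288 days → 11 November 2019.
Appellate Stay Credit: +256 days → 24 July 2020.

July 24, 2020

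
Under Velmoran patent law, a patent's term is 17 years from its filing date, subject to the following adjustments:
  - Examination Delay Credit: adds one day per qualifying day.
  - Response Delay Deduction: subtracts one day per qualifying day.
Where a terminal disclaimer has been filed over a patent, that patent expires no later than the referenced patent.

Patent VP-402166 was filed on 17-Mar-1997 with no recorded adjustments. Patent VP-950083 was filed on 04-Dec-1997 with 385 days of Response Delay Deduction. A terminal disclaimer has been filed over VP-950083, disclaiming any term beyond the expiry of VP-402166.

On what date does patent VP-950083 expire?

Natural term of VP-950083:
  Base: filing + 17 years → 4 December 2014.
  Response Delay Deduction: −385 days → 14 November 2013.
Expiry of referenced patent VP-402166:
  Base: filing + 17 years → 17 March 2014.
Terminal disclaimer: VP-950083 expires on the earlier of 14 November 2013 and 17 March 2014.

November 14, 2013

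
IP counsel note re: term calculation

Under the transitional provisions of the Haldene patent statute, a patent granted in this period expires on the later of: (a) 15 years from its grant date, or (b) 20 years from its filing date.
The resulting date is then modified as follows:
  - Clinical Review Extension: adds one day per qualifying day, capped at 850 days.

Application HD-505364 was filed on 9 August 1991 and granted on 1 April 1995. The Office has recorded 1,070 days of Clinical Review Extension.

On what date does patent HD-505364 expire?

2013-12-06

(a) grant + 15 years → 1 April 2010.
(b) filing + 20 years → 9 August 2011.
Later of the two: 9 August 2011.
Clinical Review Extension: 1070 days claimed exceeds the 850-day cap, so +850 days → 6 December 2013.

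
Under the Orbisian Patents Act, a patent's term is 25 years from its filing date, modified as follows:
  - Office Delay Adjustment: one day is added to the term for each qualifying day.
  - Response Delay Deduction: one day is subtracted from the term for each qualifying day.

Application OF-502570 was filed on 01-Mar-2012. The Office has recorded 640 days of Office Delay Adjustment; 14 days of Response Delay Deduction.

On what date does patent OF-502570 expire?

November 17, 2038

Base term: filing date + 25 years → 1 March 2037.
Office Delay Adjustment: +640 days → 1 December 2038.
Response Delay Deduction: −14 days → 17 November 2038.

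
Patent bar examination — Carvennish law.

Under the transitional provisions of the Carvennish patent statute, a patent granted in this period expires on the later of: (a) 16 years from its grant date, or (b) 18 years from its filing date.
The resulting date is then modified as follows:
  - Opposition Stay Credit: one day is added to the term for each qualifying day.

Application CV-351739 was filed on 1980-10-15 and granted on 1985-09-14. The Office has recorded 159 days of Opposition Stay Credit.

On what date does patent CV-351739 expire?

2002-02-20

(a) grant + 16 years → 14 September 2001.
(b) filing + 18 years → 15 October 1998.
Later of the two: 14 September 2001.
Opposition Stay Credit: +159 days → 20 February 2002.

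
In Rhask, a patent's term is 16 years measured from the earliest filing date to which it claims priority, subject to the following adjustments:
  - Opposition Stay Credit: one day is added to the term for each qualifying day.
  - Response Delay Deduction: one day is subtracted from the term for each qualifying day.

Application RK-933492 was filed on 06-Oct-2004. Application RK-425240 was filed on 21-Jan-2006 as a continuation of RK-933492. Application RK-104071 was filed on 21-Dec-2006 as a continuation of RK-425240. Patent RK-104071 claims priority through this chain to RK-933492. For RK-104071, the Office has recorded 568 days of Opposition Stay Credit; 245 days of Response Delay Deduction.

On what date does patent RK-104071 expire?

Earliest priority filing: 6 October 2004.
Base term: 6 October 2004 + 16 years → 6 October 2020.
Opposition Stay Credit: +568 days → 27 April 2022.
Response Delay Deduction: −245 days → 25 August 2021.

August 25, 2021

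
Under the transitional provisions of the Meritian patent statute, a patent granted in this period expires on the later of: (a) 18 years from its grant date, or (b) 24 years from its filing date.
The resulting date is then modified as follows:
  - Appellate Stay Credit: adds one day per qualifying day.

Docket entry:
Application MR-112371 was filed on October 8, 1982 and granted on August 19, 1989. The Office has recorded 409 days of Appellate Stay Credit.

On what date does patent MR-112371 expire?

October 1, 2008

(a) grant + 18 years → 19 August 2007.
(b) filing + 24 years → 8 October 2006.
Later of the two: 19 August 2007.
Appellate Stay Credit: +409 days → 1 October 2008.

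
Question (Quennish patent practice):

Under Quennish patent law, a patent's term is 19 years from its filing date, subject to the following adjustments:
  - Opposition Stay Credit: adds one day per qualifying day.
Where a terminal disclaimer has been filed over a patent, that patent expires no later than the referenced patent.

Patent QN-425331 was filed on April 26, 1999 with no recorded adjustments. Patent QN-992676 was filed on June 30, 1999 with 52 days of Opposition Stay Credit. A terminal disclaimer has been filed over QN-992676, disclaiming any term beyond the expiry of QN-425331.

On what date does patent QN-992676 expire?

Natural term of QN-992676:
  Base: filing + 19 years → 30 June 2018.
  Opposition Stay Credit: +52 days → 21 August 2018.
Expiry of referenced patent QN-425331:
  Base: filing + 19 years → 26 April 2018.
Terminal disclaimer: QN-992676 expires on the earlier of 21 August 2018 and 26 April 2018.

2018-04-26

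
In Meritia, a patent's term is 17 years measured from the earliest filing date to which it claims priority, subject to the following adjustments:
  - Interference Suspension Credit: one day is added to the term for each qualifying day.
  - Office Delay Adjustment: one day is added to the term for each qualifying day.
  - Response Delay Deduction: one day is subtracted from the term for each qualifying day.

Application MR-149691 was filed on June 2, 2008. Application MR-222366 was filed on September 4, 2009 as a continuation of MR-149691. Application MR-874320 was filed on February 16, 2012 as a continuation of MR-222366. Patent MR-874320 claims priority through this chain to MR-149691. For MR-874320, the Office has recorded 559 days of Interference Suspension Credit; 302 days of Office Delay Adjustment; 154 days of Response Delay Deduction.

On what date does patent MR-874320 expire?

2027-05-10

Earliest priority filing: 2 June 2008.
Base term: 2 June 2008 + 17 years → 2 June 2025.
Interference Suspension Credit: +559 days → 13 December 2026.
Office Delay Adjustment: +302 days → 11 October 2027.
Response Delay Deduction: −154 days → 10 May 2027.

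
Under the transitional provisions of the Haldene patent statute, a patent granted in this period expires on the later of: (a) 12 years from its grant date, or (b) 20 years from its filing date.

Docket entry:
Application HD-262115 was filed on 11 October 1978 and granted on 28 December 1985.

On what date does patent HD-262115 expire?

(a) grant + 12 years → 28 December 1997.
(b) filing + 20 years → 11 October 1998.
Later of the two: 11 October 1998.

1998-10-11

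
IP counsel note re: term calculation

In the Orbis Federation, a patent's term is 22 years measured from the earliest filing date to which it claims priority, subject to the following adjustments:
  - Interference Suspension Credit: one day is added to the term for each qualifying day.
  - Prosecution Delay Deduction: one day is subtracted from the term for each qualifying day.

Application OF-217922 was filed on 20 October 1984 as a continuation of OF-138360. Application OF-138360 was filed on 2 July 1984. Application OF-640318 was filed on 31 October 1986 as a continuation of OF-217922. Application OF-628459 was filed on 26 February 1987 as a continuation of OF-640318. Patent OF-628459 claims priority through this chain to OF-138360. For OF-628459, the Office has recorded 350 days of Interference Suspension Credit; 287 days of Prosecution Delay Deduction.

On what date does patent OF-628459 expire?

September 3, 2006

Earliest priority filing: 2 July 1984.
Base term: 2 July 1984 + 22 years → 2 July 2006.
Interference Suspension Credit: +350 days → 17 June 2007.
Prosecution Delay Deduction: −287 days → 3 September 2006.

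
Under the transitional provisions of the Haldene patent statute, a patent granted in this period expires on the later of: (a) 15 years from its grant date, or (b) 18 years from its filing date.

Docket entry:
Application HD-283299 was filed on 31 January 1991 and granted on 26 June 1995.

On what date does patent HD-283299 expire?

(a) grant + 15 years → 26 June 2010.
(b) filing + 18 years → 31 January 2009.
Later of the two: 26 June 2010.

June 26, 2010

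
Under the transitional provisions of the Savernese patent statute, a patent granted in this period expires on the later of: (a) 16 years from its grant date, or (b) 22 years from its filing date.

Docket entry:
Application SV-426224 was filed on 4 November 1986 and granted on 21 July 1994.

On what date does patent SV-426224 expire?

July 21, 2010

(a) grant + 16 years → 21 July 2010.
(b) filing + 22 years → 4 November 2008.
Later of the two: 21 July 2010.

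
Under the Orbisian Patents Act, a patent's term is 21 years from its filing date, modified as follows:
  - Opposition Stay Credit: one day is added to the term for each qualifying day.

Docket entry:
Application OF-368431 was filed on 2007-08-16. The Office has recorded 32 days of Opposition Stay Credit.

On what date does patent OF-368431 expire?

2028-09-17

Base term: filing date + 21 years → 16 August 2028.
Opposition Stay Credit: +32 days → 17 September 2028.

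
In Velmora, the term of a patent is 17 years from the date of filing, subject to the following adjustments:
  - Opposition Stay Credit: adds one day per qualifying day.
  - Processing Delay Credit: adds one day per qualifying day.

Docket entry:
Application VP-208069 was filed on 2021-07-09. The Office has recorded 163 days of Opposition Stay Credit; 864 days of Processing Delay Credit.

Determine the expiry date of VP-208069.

2041-05-01

Base term: filing date + 17 years → 9 July 2038.
Opposition Stay Credit: +163 days → 19 December 2038.
Processing Delay Credit: +864 days → 1 May 2041.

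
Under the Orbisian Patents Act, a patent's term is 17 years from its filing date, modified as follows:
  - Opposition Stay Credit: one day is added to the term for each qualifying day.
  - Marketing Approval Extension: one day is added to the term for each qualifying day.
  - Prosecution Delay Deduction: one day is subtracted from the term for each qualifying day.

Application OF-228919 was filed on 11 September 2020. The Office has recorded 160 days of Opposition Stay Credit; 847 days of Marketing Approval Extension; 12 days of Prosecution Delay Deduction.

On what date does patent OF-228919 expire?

Base term: filing date + 17 years → 11 September 2037.
Opposition Stay Credit: +160 days → 18 February 2038.
Marketing Approval Extension: +847 days → 14 June 2040.
Prosecution Delay Deduction: −12 days → 2 June 2040.

2040-06-02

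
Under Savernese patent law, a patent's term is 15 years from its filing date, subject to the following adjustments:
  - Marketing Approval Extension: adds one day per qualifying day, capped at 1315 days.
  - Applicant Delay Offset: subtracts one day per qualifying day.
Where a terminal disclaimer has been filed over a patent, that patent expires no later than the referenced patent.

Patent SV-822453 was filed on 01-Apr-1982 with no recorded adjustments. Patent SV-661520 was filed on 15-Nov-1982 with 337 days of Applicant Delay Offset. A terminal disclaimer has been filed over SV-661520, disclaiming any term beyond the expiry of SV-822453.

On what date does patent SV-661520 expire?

December 13, 1996

Natural term of SV-661520:
  Base: filing + 15 years → 15 November 1997.
  Applicant Delay Offset: −337 days → 13 December 1996.
Expiry of referenced patent SV-822453:
  Base: filing + 15 years → 1 April 1997.
Terminal disclaimer: SV-661520 expires on the earlier of 13 December 1996 and 1 April 1997.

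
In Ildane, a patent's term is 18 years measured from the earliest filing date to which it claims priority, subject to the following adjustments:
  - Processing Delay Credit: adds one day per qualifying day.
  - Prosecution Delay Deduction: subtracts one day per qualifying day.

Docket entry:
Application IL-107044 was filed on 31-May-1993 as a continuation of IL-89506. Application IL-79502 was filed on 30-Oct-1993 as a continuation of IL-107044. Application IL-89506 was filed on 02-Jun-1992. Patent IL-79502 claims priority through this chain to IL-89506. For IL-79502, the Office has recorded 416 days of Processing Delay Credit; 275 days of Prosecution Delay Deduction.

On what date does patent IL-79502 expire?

Earliest priority filing: 2 June 1992.
Base term: 2 June 1992 + 18 years → 2 June 2010.
Processing Delay Credit: +416 days → 23 July 2011.
Prosecution Delay Deduction: −275 days → 21 October 2010.

2010-10-21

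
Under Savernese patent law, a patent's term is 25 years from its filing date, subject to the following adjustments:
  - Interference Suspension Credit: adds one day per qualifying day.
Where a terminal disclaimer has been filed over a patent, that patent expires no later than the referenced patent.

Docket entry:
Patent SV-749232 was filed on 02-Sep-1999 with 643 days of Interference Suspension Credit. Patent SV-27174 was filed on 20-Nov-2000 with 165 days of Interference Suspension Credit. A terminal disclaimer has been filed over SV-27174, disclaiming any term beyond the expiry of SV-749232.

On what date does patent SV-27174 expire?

May 4, 2026

Natural term of SV-27174:
  Base: filing + 25 years → 20 November 2025.
  Interference Suspension Credit: +165 days → 4 May 2026.
Expiry of referenced patent SV-749232:
  Base: filing + 25 years → 2 September 2024.
  Interference Suspension Credit: +643 days → 7 June 2026.
Terminal disclaimer: SV-27174 expires on the earlier of 4 May 2026 and 7 June 2026.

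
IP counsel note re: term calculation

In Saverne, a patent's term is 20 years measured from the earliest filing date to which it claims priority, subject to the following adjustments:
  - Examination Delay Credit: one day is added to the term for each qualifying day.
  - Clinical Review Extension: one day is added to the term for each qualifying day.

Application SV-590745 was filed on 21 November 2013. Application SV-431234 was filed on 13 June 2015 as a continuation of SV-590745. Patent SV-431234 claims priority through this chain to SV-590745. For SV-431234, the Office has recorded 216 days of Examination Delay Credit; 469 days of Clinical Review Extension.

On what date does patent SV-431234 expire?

Earliest priority filing: 21 November 2013.
Base term: 21 November 2013 + 20 years → 21 November 2033.
Examination Delay Credit: +216 days → 25 June 2034.
Clinical Review Extension: +469 days → 7 October 2035.

October 7, 2035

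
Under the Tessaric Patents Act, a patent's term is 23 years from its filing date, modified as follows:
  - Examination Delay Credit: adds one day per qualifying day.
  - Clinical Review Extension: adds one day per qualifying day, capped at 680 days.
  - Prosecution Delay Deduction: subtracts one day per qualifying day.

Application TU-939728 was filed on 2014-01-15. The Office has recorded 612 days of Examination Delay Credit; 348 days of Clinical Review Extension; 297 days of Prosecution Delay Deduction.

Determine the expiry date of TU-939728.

Base term: filing date + 23 years → 15 January 2037.
Examination Delay Credit: +612 days → 19 September 2038.
Clinical Review Extension: 348 days (within the 680-day cap) → +348 days → 2 September 2039.
Prosecution Delay Deduction: −297 days → 9 November 2038.

2038-11-09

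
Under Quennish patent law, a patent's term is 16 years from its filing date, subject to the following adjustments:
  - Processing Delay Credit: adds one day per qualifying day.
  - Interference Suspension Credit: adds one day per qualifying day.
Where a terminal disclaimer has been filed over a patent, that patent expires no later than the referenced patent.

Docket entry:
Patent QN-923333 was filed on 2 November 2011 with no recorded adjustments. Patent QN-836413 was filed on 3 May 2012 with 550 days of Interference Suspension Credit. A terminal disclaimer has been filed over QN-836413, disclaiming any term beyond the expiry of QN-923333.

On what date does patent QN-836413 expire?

November 2, 2027

Natural term of QN-836413:
  Base: filing + 16 years → 3 May 2028.
  Interference Suspension Credit: +550 days → 4 November 2029.
Expiry of referenced patent QN-923333:
  Base: filing + 16 years → 2 November 2027.
Terminal disclaimer: QN-836413 expires on the earlier of 4 November 2029 and 2 November 2027.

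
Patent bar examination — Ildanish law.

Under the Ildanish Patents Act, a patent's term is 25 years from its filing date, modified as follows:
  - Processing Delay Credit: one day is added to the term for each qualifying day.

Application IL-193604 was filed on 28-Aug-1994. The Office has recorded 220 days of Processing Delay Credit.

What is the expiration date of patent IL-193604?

April 4, 2020

Base term: filing date + 25 years → 28 August 2019.
Processing Delay Credit: +220 days → 4 April 2020.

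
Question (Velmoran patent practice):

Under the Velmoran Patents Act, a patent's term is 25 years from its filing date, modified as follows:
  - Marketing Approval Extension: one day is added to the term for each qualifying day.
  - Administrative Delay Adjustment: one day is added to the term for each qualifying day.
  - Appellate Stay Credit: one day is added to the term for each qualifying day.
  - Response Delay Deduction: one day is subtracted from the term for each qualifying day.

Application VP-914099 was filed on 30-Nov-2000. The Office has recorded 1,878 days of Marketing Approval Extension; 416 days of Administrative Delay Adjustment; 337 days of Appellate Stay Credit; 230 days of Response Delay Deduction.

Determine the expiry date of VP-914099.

Base term: filing date + 25 years → 30 November 2025.
Marketing Approval Extension: +1878 days → 21 January 2031.
Administrative Delay Adjustment: +416 days → 12 March 2032.
Appellate Stay Credit: +337 days → 12 February 2033.
Response Delay Deduction: −230 days → 27 June 2032.

June 27, 2032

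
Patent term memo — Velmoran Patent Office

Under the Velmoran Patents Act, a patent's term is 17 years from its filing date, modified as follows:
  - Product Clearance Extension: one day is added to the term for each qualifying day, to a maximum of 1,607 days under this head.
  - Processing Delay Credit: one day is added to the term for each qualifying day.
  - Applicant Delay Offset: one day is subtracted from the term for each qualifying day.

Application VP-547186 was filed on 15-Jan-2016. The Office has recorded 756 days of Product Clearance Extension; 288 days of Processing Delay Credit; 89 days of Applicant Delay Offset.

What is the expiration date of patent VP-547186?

August 28, 2035

Base term: filing date + 17 years → 15 January 2033.
Product Clearance Extension: 756 days (within the 1607-day cap) → +756 days → 10 February 2035.
Processing Delay Credit: +288 days → 25 November 2035.
Applicant Delay Offset: −89 days → 28 August 2035.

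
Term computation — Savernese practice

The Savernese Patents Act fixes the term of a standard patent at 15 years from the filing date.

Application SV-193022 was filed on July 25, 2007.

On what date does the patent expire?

Filing date + 15 years → 25 July 2022.

2022-07-25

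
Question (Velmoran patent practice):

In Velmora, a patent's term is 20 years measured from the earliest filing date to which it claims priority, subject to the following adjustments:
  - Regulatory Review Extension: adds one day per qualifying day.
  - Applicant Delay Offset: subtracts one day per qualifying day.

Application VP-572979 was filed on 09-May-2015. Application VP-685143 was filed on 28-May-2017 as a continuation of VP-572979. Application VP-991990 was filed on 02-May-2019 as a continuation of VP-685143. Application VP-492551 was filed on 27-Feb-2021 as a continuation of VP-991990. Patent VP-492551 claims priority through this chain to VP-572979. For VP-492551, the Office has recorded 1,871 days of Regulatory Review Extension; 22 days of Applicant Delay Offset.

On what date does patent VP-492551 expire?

Earliest priority filing: 9 May 2015.
Base term: 9 May 2015 + 20 years → 9 May 2035.
Regulatory Review Extension: +1871 days → 22 June 2040.
Applicant Delay Offset: −22 days → 31 May 2040.

2040-05-31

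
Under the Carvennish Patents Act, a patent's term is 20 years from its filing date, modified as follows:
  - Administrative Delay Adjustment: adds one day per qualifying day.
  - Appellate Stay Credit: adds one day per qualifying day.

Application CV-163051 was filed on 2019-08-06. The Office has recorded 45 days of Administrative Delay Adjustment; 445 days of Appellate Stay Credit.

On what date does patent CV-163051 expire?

Base term: filing date + 20 years → 6 August 2039.
Administrative Delay Adjustment: +45 days → 20 September 2039.
Appellate Stay Credit: +445 days → 8 December 2040.

December 8, 2040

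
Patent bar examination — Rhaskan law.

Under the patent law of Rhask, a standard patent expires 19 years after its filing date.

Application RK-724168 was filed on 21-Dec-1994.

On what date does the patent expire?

Filing date + 19 years → 21 December 2013.

December 21, 2013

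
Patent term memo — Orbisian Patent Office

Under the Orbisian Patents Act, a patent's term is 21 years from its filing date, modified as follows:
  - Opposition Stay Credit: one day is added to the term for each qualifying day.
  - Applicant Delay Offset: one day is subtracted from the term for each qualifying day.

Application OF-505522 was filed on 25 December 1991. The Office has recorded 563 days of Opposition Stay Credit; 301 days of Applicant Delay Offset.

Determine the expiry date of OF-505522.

2013-09-13

Base term: filing date + 21 years → 25 December 2012.
Opposition Stay Credit: +563 days → 11 July 2014.
Applicant Delay Offset: −301 days → 13 September 2013.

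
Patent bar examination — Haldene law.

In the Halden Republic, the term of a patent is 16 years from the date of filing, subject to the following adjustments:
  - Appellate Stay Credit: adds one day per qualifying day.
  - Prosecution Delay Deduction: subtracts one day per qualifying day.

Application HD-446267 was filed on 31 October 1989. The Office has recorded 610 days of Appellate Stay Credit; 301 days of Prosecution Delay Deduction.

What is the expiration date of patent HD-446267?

2006-09-05

Base term: filing date + 16 years → 31 October 2005.
Appellate Stay Credit: +610 days → 3 July 2007.
Prosecution Delay Deduction: −301 days → 5 September 2006.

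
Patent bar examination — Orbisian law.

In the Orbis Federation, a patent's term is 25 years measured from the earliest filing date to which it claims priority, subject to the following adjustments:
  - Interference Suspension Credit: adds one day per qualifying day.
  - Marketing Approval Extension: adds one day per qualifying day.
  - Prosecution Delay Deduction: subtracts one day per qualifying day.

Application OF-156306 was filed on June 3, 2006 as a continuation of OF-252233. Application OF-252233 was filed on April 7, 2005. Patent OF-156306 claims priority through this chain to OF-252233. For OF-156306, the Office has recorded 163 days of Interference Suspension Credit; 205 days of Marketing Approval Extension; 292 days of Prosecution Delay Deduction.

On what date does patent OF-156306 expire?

June 22, 2030

Earliest priority filing: 7 April 2005.
Base term: 7 April 2005 + 25 years → 7 April 2030.
Interference Suspension Credit: +163 days → 17 September 2030.
Marketing Approval Extension: +205 days → 10 April 2031.
Prosecution Delay Deduction: −292 days → 22 June 2030.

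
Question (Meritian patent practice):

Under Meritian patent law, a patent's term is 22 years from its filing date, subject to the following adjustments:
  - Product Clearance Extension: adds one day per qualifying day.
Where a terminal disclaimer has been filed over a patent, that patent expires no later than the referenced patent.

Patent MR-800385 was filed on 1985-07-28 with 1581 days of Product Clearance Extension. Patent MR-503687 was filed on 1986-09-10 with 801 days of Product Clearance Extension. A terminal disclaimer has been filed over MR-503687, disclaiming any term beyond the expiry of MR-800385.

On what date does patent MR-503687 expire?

2010-11-20

Natural term of MR-503687:
  Base: filing + 22 years → 10 September 2008.
  Product Clearance Extension: +801 days → 20 November 2010.
Expiry of referenced patent MR-800385:
  Base: filing + 22 years → 28 July 2007.
  Product Clearance Extension: +1581 days → 25 November 2011.
Terminal disclaimer: MR-503687 expires on the earlier of 20 November 2010 and 25 November 2011.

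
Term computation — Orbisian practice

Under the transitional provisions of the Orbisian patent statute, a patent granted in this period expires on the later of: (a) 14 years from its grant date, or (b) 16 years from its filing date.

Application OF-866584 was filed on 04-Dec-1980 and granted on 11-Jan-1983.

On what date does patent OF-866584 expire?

(a) grant + 14 years → 11 January 1997.
(b) filing + 16 years → 4 December 1996.
Later of the two: 11 January 1997.

January 11, 1997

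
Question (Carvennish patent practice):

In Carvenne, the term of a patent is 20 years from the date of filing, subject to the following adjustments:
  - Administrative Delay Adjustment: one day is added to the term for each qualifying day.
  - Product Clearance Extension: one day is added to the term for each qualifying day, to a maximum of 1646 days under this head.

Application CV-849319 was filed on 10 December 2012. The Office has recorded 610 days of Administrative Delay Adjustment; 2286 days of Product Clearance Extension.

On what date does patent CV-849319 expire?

Base term: filing date + 20 years → 10 December 2032.
Administrative Delay Adjustment: +610 days → 12 August 2034.
Product Clearance Extension: 2286 days claimed exceeds the 1646-day cap, so +1646 days → 13 February 2039.

February 13, 2039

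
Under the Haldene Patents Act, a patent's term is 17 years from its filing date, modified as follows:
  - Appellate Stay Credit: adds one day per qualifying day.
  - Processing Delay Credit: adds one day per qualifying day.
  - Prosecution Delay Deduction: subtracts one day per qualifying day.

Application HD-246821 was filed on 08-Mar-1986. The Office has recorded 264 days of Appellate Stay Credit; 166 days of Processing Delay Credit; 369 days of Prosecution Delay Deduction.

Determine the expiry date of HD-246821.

Base term: filing date + 17 years → 8 March 2003.
Appellate Stay Credit: +264 days → 27 November 2003.
Processing Delay Credit: +166 days → 11 May 2004.
Prosecution Delay Deduction: −369 days → 8 May 2003.

2003-05-08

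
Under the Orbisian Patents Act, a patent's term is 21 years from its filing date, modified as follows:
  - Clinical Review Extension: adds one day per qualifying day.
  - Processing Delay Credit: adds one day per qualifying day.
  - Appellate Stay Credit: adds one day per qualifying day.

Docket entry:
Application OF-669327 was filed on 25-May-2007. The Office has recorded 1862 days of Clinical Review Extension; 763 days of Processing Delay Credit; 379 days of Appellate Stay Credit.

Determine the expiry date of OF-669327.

August 15, 2036

Base term: filing date + 21 years → 25 May 2028.
Clinical Review Extension: +1862 days → 30 June 2033.
Processing Delay Credit: +763 days → 2 August 2035.
Appellate Stay Credit: +379 days → 15 August 2036.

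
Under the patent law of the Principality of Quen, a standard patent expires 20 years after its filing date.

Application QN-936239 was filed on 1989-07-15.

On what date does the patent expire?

Filing date + 20 years → 15 July 2009.

July 15, 2009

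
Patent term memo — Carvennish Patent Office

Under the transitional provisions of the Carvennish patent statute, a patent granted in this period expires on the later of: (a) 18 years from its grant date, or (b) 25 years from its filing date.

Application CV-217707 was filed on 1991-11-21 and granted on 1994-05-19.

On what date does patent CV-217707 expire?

(a) grant + 18 years → 19 May 2012.
(b) filing + 25 years → 21 November 2016.
Later of the two: 21 November 2016.

2016-11-21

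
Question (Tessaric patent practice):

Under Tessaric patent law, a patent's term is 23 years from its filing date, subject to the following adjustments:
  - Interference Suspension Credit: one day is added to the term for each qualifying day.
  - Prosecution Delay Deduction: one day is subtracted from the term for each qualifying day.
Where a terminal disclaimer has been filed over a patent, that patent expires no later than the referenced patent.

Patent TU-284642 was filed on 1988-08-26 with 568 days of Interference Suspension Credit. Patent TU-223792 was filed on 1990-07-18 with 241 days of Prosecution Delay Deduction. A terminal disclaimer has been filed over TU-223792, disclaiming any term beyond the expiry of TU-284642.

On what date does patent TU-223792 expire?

Natural term of TU-223792:
  Base: filing + 23 years → 18 July 2013.
  Prosecution Delay Deduction: −241 days → 19 November 2012.
Expiry of referenced patent TU-284642:
  Base: filing + 23 years → 26 August 2011.
  Interference Suspension Credit: +568 days → 16 March 2013.
Terminal disclaimer: TU-223792 expires on the earlier of 19 November 2012 and 16 March 2013.

November 19, 2012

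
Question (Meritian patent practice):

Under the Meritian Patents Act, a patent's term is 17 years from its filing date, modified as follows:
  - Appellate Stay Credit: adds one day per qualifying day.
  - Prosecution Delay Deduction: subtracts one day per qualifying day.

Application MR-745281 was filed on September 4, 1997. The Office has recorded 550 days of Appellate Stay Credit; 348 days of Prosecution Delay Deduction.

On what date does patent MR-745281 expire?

2015-03-25

Base term: filing date + 17 years → 4 September 2014.
Appellate Stay Credit: +550 days → 7 March 2016.
Prosecution Delay Deduction: −348 days → 25 March 2015.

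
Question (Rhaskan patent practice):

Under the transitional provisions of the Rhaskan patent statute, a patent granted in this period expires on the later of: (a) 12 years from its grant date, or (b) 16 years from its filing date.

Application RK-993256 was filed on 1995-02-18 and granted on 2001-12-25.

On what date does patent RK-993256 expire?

2013-12-25

(a) grant + 12 years → 25 December 2013.
(b) filing + 16 years → 18 February 2011.
Later of the two: 25 December 2013.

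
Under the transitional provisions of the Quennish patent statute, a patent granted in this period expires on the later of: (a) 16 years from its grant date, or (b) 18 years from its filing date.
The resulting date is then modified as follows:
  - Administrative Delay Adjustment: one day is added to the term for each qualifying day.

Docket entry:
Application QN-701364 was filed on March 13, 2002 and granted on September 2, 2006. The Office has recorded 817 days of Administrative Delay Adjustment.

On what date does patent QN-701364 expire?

(a) grant + 16 years → 2 September 2022.
(b) filing + 18 years → 13 March 2020.
Later of the two: 2 September 2022.
Administrative Delay Adjustment: +817 days → 27 November 2024.

2024-11-27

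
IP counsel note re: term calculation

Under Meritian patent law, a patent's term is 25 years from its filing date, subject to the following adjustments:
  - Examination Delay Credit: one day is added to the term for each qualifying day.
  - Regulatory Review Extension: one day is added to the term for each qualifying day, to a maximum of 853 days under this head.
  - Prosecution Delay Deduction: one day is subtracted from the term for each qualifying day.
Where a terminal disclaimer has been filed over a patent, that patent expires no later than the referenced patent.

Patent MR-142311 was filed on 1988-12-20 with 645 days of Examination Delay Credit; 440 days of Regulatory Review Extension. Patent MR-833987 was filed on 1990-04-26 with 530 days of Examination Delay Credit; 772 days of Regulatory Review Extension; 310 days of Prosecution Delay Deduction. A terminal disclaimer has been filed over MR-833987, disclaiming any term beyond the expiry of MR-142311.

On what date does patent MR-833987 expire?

December 9, 2016

Natural term of MR-833987:
  Base: filing + 25 years → 26 April 2015.
  Examination Delay Credit: +530 days → 7 October 2016.
  Regulatory Review Extension: 772 days (within the 853-day cap) → +772 days → 18 November 2018.
  Prosecution Delay Deduction: −310 days → 12 January 2018.
Expiry of referenced patent MR-142311:
  Base: filing + 25 years → 20 December 2013.
  Examination Delay Credit: +645 days → 26 September 2015.
  Regulatory Review Extension: 440 days (within the 853-day cap) → +440 days → 9 December 2016.
Terminal disclaimer: MR-833987 expires on the earlier of 12 January 2018 and 9 December 2016.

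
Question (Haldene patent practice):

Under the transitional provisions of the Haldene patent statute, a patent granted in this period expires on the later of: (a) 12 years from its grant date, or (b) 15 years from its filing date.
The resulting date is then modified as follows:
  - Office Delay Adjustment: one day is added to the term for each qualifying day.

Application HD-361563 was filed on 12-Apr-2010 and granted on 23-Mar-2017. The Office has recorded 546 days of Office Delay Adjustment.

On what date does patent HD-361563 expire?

2030-09-20

(a) grant + 12 years → 23 March 2029.
(b) filing + 15 years → 12 April 2025.
Later of the two: 23 March 2029.
Office Delay Adjustment: +546 days → 20 September 2030.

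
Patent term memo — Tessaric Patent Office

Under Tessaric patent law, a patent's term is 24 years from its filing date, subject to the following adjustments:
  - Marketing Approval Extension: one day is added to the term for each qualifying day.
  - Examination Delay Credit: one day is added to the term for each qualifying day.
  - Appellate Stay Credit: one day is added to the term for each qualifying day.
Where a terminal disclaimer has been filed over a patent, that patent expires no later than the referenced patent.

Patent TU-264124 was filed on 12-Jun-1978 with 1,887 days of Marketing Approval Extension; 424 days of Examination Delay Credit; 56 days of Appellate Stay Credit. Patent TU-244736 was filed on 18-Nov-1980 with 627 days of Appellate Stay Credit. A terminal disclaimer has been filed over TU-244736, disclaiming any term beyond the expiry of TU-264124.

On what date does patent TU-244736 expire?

August 7, 2006

Natural term of TU-244736:
  Base: filing + 24 years → 18 November 2004.
  Appellate Stay Credit: +627 days → 7 August 2006.
Expiry of referenced patent TU-264124:
  Base: filing + 24 years → 12 June 2002.
  Marketing Approval Extension: +1887 days → 12 August 2007.
  Examination Delay Credit: +424 days → 9 October 2008.
  Appellate Stay Credit: +56 days → 4 December 2008.
Terminal disclaimer: TU-244736 expires on the earlier of 7 August 2006 and 4 December 2008.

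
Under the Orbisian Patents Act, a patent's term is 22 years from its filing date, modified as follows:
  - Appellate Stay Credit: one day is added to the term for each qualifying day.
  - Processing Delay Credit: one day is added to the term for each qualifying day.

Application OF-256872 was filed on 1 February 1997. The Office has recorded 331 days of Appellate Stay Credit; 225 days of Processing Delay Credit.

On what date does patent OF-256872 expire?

Base term: filing date + 22 years → 1 February 2019.
Appellate Stay Credit: +331 days → 29 December 2019.
Processing Delay Credit: +225 days → 10 August 2020.

2020-08-10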